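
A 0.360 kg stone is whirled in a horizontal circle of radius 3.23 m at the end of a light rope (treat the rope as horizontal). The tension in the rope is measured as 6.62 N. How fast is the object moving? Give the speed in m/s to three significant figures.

7.71 m/s

T = m v²/r ⇒ v = √(T r / m) = √(6.62 × 3.23 / 0.360) = √59.40 = 7.707 m/s.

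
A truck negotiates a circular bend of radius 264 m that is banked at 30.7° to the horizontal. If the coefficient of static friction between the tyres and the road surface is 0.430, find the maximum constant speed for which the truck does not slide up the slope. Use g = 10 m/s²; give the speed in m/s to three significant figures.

60.2 m/s

At the maximum speed, friction acts down the slope at its limiting value f = μN. Radially (horizontal, toward centre): N sinθ + μN cosθ = mv²/r. Vertically: N cosθ − μN sinθ = mg.
Dividing: v² = r g (sinθ + μcosθ)/(cosθ − μsinθ).
sinθ + μcosθ = 0.5105 + 0.430×0.8599 = 0.8803; cosθ − μsinθ = 0.8599 − 0.430×0.5105 = 0.6403.
v² = 264 × 10.0 × 0.8803/0.6403 = 3629 m²/s², so v = 60.24 m/s.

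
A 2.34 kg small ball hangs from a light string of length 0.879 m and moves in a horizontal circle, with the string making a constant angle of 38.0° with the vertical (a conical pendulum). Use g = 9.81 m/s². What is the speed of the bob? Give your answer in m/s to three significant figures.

The radius of the circle is r = L sinθ = 0.879 × sin 38.0° = 0.5412 m.
Horizontally T sinθ = mv²/r and vertically T cosθ = mg, so tanθ = v²/(rg).
v = √(r g tanθ) = √(0.5412 × 9.81 × 0.7813) = √4.148 = 2.037 m/s.

2.04 m/s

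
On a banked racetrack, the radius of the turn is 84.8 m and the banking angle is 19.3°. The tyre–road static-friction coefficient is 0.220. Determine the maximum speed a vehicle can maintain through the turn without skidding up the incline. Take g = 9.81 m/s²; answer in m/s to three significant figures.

At the maximum speed, friction acts down the slope at its limiting value f = μN. Radially (horizontal, toward centre): N sinθ + μN cosθ = mv²/r. Vertically: N cosθ − μN sinθ = mg.
Dividing: v² = r g (sinθ + μcosθ)/(cosθ − μsinθ).
sinθ + μcosθ = 0.3305 + 0.220×0.9438 = 0.5382; cosθ − μsinθ = 0.9438 − 0.220×0.3305 = 0.8711.
v² = 84.8 × 9.81 × 0.5382/0.8711 = 513.9 m²/s², so v = 22.67 m/s.

22.7 m/s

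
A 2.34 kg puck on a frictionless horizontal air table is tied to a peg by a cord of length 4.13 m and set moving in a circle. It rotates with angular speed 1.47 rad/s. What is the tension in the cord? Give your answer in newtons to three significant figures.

v = ωr = 1.47 × 4.13 = 6.071 m/s.
The tension is the only horizontal force, so it supplies the full centripetal force: T = m v²/r = 2.34 × (6.071)²/4.13 = 2.34 × 36.86/4.13 = 20.88 N.

20.9 N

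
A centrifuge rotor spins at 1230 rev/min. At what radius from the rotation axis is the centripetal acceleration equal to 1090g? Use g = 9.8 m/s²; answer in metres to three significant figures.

ω = 1230 rev/min × 2π/60 = 128.8 rad/s.
a_c = ω²r = 1090g ⇒ r = 1090 × 9.8 / (128.8)² = 10680/16590 = 0.6439 m.

0.644 m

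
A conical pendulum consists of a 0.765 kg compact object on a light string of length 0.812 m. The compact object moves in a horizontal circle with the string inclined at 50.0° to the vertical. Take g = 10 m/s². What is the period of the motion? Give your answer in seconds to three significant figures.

1.44 s

r = L sinθ = 0.6220 m. From T sinθ = mω²r and T cosθ = mg: tanθ = ω²r/g, so ω² = g tanθ / r = g/(L cosθ).
ω = √(g/(L cosθ)) = √(10.0/(0.812 × 0.6428)) = √19.16 = 4.377 rad/s.
Period = 2π/ω = 1.435 s.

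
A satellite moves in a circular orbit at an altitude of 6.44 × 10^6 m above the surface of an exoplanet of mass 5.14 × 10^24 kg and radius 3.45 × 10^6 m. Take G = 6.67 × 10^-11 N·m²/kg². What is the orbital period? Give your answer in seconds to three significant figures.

r = R + h = 3.45 × 10^6 + 6.44 × 10^6 = 9.890 × 10^6 m. Gravity provides the centripetal force: G M m / r² = m v² / r ⇒ v = √(GM/r) = 5888 m/s.
T = 2πr/v = 2π × 9.890 × 10^6 / 5888 = 10550 s.

10600 s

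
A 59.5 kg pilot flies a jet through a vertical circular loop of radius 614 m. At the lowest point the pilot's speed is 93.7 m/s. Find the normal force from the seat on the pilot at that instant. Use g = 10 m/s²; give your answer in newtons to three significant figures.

1450 N

At the lowest point, N points up (toward the centre) and the weight mg points down (away from the centre), so the net inward force is N − mg = mv²/r.
N = m(v²/r + g) = 59.5 × ((93.7)²/614 + 10.0) = 59.5 × (14.30 + 10.0) = 59.5 × 24.30 = 1446 N.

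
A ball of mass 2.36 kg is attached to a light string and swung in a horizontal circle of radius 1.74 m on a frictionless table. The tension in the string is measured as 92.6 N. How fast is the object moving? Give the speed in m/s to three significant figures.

8.26 m/s

T = m v²/r ⇒ v = √(T r / m) = √(92.6 × 1.74 / 2.36) = √68.27 = 8.263 m/s.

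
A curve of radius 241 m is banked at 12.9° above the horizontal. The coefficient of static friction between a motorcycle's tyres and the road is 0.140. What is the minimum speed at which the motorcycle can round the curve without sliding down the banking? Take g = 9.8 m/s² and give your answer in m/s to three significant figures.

At the minimum speed, friction acts up the slope at its limiting value f = μN. Radially (horizontal, toward centre): N sinθ − μN cosθ = mv²/r. Vertically: N cosθ + μN sinθ = mg.
Dividing: v² = r g (sinθ − μcosθ)/(cosθ + μsinθ).
sinθ − μcosθ = 0.2233 − 0.140×0.9748 = 0.08678; cosθ + μsinθ = 0.9748 + 0.140×0.2233 = 1.006.
v² = 241 × 9.8 × 0.08678/1.006 = 203.7 m²/s², so v = 14.27 m/s.

14.3 m/s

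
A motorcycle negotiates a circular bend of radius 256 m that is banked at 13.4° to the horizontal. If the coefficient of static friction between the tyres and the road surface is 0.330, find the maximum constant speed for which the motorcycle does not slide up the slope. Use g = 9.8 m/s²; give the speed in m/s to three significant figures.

At the maximum speed, friction acts down the slope at its limiting value f = μN. Radially (horizontal, toward centre): N sinθ + μN cosθ = mv²/r. Vertically: N cosθ − μN sinθ = mg.
Dividing: v² = r g (sinθ + μcosθ)/(cosθ − μsinθ).
sinθ + μcosθ = 0.2317 + 0.330×0.9728 = 0.5528; cosθ − μsinθ = 0.9728 − 0.330×0.2317 = 0.8963.
v² = 256 × 9.8 × 0.5528/0.8963 = 1547 m²/s², so v = 39.33 m/s.

39.3 m/s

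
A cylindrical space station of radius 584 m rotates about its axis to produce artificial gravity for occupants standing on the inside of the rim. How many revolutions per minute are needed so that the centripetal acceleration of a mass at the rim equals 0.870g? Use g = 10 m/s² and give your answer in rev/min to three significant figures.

1.17 rev/min

Require ω²r = 0.870g, so ω = √(0.870 × 10.0/584) = 0.1221 rad/s.
In rev/min: ω × 60/(2π) = 0.1221 × 60/(2π) = 1.166 rev/min.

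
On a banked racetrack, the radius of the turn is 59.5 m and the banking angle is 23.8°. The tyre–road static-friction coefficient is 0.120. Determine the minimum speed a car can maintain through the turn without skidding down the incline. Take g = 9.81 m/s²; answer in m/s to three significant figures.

13.3 m/s

At the minimum speed, friction acts up the slope at its limiting value f = μN. Radially (horizontal, toward centre): N sinθ − μN cosθ = mv²/r. Vertically: N cosθ + μN sinθ = mg.
Dividing: v² = r g (sinθ − μcosθ)/(cosθ + μsinθ).
sinθ − μcosθ = 0.4035 − 0.120×0.9150 = 0.2938; cosθ + μsinθ = 0.9150 + 0.120×0.4035 = 0.9634.
v² = 59.5 × 9.81 × 0.2938/0.9634 = 178.0 m²/s², so v = 13.34 m/s.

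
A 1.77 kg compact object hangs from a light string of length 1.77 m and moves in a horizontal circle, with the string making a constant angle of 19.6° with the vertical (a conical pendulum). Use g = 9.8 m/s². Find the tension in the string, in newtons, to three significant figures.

Vertically the bob has no acceleration, so T cosθ = mg.
T = mg/cosθ = 1.77 × 9.8 / cos 19.6° = 17.35/0.9421 = 18.41 N.

18.4 N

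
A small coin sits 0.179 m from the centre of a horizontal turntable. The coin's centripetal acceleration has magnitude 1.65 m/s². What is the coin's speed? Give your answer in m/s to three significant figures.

a_c = v²/r ⇒ v = √(a_c · r) = √(1.65 × 0.179) = √0.2953 = 0.5435 m/s.

0.543 m/s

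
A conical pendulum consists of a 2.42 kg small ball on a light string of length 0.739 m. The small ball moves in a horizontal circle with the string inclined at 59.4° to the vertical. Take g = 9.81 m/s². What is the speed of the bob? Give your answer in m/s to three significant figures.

The radius of the circle is r = L sinθ = 0.739 × sin 59.4° = 0.6361 m.
Horizontally T sinθ = mv²/r and vertically T cosθ = mg, so tanθ = v²/(rg).
v = √(r g tanθ) = √(0.6361 × 9.81 × 1.691) = √10.55 = 3.248 m/s.

3.25 m/s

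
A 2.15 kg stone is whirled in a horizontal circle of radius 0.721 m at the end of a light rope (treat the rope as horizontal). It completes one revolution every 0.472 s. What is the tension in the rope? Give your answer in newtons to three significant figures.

275 N

v = 2πr/T = 2π × 0.721/0.472 = 9.598 m/s.
The tension is the only horizontal force, so it supplies the full centripetal force: T = m v²/r = 2.15 × (9.598)²/0.721 = 2.15 × 92.12/0.721 = 274.7 N.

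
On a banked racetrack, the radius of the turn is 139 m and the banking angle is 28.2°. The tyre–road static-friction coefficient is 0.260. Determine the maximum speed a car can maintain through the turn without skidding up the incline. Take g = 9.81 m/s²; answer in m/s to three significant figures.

35.5 m/s

At the maximum speed, friction acts down the slope at its limiting value f = μN. Radially (horizontal, toward centre): N sinθ + μN cosθ = mv²/r. Vertically: N cosθ − μN sinθ = mg.
Dividing: v² = r g (sinθ + μcosθ)/(cosθ − μsinθ).
sinθ + μcosθ = 0.4726 + 0.260×0.8813 = 0.7017; cosθ − μsinθ = 0.8813 − 0.260×0.4726 = 0.7584.
v² = 139 × 9.81 × 0.7017/0.7584 = 1262 m²/s², so v = 35.52 m/s.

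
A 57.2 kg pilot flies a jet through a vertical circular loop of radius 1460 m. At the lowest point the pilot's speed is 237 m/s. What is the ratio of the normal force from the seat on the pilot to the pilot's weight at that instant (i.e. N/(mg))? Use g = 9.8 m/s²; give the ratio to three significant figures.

4.93

At the bottom, N − mg = mv²/r, so N = m(v²/r + g) and N/(mg) = v²/(rg) + 1 = (237)²/(1460 × 9.8) + 1 = 3.926 + 1 = 4.926.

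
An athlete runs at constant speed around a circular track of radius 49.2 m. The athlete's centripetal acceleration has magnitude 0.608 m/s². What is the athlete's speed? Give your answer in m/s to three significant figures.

5.47 m/s

a_c = v²/r ⇒ v = √(a_c · r) = √(0.608 × 49.2) = √29.91 = 5.469 m/s.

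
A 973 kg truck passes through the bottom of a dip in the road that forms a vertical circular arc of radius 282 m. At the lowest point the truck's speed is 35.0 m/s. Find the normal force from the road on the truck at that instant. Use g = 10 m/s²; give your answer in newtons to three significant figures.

At the lowest point, N points up (toward the centre) and the weight mg points down (away from the centre), so the net inward force is N − mg = mv²/r.
N = m(v²/r + g) = 973 × ((35.0)²/282 + 10.0) = 973 × (4.344 + 10.0) = 973 × 14.34 = 13960 N.

14000 N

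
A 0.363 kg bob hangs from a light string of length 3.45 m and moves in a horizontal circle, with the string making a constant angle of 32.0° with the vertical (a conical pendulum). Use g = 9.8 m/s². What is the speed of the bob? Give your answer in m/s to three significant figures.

The radius of the circle is r = L sinθ = 3.45 × sin 32.0° = 1.828 m.
Horizontally T sinθ = mv²/r and vertically T cosθ = mg, so tanθ = v²/(rg).
v = √(r g tanθ) = √(1.828 × 9.8 × 0.6249) = √11.20 = 3.346 m/s.

3.35 m/s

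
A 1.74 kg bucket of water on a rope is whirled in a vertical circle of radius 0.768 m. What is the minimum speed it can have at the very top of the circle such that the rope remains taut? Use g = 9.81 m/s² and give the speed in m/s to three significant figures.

At the top, both weight mg and T point toward the centre: T + mg = mv²/r.
At minimum speed T → 0, so mg = mv_min²/r ⇒ v_min = √(g r) = √(9.81 × 0.768) = 2.745 m/s.

2.74 m/s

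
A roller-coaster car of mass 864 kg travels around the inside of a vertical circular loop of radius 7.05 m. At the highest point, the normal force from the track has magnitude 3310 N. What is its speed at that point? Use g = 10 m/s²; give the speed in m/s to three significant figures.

9.87 m/s

At the top, N + mg = mv²/r, so v = √(r(N/m + g)) = √(7.05 × (3310/864 + 10.0)) = √(7.05 × 13.83) = √97.51 = 9.875 m/s.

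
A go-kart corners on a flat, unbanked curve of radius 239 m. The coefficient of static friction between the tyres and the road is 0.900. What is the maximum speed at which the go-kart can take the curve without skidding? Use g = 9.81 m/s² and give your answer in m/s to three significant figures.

45.9 m/s

On a flat curve, static friction is the only horizontal force, so it must supply the full centripetal force: μ_s m g = m v²/r.
Mass cancels: v_max = √(μ_s g r) = √(0.900 × 9.81 × 239) = √2110 = 45.94 m/s.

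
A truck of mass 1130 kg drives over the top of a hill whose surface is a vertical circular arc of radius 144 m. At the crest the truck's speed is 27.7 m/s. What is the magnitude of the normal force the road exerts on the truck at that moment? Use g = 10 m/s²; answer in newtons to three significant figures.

5280 N

At the crest the centripetal acceleration points downward (toward the centre of the arc), so mg − N = mv²/r.
N = m(g − v²/r) = 1130 × (10.0 − (27.7)²/144) = 1130 × (10.0 − 5.328) = 1130 × 4.672 = 5279 N.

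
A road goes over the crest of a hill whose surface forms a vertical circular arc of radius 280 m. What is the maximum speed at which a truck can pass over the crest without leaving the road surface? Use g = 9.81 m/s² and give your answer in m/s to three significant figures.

At the crest the centre of the circle is below the truck, so the net downward (centripetal) force is mg − N = mv²/r.
The truck leaves the road when N → 0, giving v_max = √(g r) = √(9.81 × 280) = 52.41 m/s.

52.4 m/s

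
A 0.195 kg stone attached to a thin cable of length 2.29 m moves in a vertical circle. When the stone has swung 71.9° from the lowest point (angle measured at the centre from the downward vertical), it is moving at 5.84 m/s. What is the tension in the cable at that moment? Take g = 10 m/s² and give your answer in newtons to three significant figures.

Take the radial direction toward the centre of the circle as positive. The component of the weight along the string toward the centre is −mg cos φ (φ measured from the bottom), so Newton's second law along the string gives T − mg cos φ = m v²/r.
cos 71.9° = 0.3107, so T = m(v²/r + g cos φ) = 0.195 × ((5.84)²/2.29 + 10.0 × 0.3107) = 0.195 × (14.89 + (3.107)) = 0.195 × 18.00 = 3.510 N.

3.51 N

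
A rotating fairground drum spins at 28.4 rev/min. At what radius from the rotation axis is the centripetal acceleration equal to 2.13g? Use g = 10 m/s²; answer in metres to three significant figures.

ω = 28.4 rev/min × 2π/60 = 2.974 rad/s.
a_c = ω²r = 2.13g ⇒ r = 2.13 × 10.0 / (2.974)² = 21.30/8.845 = 2.408 m.

2.41 m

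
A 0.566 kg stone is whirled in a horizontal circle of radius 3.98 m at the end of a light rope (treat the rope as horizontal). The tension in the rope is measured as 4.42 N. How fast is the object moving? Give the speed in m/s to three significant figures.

5.57 m/s

T = m v²/r ⇒ v = √(T r / m) = √(4.42 × 3.98 / 0.566) = √31.08 = 5.575 m/s.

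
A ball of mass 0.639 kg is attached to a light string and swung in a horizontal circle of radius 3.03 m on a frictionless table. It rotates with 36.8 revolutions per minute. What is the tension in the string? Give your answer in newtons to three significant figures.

ω = 36.8 rev/min × 2π/60 = 3.854 rad/s, so v = ωr = 3.854 × 3.03 = 11.68 m/s.
The tension is the only horizontal force, so it supplies the full centripetal force: T = m v²/r = 0.639 × (11.68)²/3.03 = 0.639 × 136.3/3.03 = 28.75 N.

28.8 N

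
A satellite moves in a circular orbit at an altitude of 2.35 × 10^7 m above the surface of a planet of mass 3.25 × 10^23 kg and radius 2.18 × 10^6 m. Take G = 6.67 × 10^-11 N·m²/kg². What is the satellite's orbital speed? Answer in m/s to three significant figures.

919 m/s

Orbital radius r = R + h = 2.18 × 10^6 + 2.35 × 10^7 = 2.568 × 10^7 m.
Gravity supplies the centripetal force: G M m / r² = m v² / r, so v = √(GM/r).
v = √(6.67 × 10^-11 × 3.25 × 10^23 / 2.568 × 10^7) = √(844100) = 918.8 m/s.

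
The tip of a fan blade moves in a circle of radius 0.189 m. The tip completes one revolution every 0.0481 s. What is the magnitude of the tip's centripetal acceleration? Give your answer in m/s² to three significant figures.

v = 2πr/T = 2π × 0.189/0.0481 = 24.69 m/s.
a_c = v²/r = (24.69)²/0.189 = 609.5/0.189 = 3225 m/s².

3230 m/s²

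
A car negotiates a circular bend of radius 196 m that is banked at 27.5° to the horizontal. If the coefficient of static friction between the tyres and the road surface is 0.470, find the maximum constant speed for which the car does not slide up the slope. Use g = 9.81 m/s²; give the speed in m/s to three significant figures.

At the maximum speed, friction acts down the slope at its limiting value f = μN. Radially (horizontal, toward centre): N sinθ + μN cosθ = mv²/r. Vertically: N cosθ − μN sinθ = mg.
Dividing: v² = r g (sinθ + μcosθ)/(cosθ − μsinθ).
sinθ + μcosθ = 0.4617 + 0.470×0.8870 = 0.8786; cosθ − μsinθ = 0.8870 − 0.470×0.4617 = 0.6700.
v² = 196 × 9.81 × 0.8786/0.6700 = 2522 m²/s², so v = 50.22 m/s.

50.2 m/s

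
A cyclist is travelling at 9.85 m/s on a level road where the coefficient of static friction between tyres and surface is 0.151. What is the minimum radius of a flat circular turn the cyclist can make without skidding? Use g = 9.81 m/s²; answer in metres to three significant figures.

65.5 m

At the limit, μ_s m g = m v²/r, so r_min = v²/(μ_s g) = (9.85)²/(0.151 × 9.81) = 97.02/1.481 = 65.50 m.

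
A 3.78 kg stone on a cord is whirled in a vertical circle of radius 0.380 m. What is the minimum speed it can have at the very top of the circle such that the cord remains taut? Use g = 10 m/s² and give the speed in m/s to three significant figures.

1.95 m/s

At the top, both weight mg and T point toward the centre: T + mg = mv²/r.
At minimum speed T → 0, so mg = mv_min²/r ⇒ v_min = √(g r) = √(10.0 × 0.380) = 1.949 m/s.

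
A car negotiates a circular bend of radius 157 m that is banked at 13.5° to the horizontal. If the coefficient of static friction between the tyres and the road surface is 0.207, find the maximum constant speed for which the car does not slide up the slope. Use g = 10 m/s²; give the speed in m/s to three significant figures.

27.2 m/s

At the maximum speed, friction acts down the slope at its limiting value f = μN. Radially (horizontal, toward centre): N sinθ + μN cosθ = mv²/r. Vertically: N cosθ − μN sinθ = mg.
Dividing: v² = r g (sinθ + μcosθ)/(cosθ − μsinθ).
sinθ + μcosθ = 0.2334 + 0.207×0.9724 = 0.4347; cosθ − μsinθ = 0.9724 − 0.207×0.2334 = 0.9240.
v² = 157 × 10.0 × 0.4347/0.9240 = 738.6 m²/s², so v = 27.18 m/s.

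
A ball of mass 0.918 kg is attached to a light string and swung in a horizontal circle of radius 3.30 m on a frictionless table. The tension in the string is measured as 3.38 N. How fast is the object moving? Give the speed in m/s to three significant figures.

T = m v²/r ⇒ v = √(T r / m) = √(3.38 × 3.30 / 0.918) = √12.15 = 3.486 m/s.

3.49 m/s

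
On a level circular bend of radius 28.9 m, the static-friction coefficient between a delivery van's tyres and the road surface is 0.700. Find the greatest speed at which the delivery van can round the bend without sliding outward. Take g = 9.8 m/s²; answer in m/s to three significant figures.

14.1 m/s

The only inward force on a level bend is static friction, so at the limit f_s = μ_s N = μ_s m g = m v²/r.
Mass cancels: v_max = √(μ_s g r) = √(0.700 × 9.8 × 28.9) = √198.3 = 14.08 m/s.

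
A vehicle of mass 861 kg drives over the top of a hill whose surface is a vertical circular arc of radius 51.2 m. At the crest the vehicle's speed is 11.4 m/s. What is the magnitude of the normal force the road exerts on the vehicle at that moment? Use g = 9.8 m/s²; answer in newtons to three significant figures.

At the crest the centripetal acceleration points downward (toward the centre of the arc), so mg − N = mv²/r.
N = m(g − v²/r) = 861 × (9.8 − (11.4)²/51.2) = 861 × (9.8 − 2.538) = 861 × 7.262 = 6252 N.

6250 N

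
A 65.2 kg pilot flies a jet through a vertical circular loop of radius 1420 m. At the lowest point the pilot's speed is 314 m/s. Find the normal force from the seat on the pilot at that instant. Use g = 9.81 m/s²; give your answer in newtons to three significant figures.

At the lowest point, N points up (toward the centre) and the weight mg points down (away from the centre), so the net inward force is N − mg = mv²/r.
N = m(v²/r + g) = 65.2 × ((314)²/1420 + 9.81) = 65.2 × (69.43 + 9.81) = 65.2 × 79.24 = 5167 N.

5170 N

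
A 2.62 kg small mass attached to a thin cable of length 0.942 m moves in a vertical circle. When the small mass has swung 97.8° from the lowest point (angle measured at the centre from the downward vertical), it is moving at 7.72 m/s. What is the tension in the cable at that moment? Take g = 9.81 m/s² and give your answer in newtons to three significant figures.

Take the radial direction toward the centre of the circle as positive. The component of the weight along the string toward the centre is −mg cos φ (φ measured from the bottom), so Newton's second law along the string gives T − mg cos φ = m v²/r.
cos 97.8° = -0.1357, so T = m(v²/r + g cos φ) = 2.62 × ((7.72)²/0.942 + 9.81 × -0.1357) = 2.62 × (63.27 + (-1.331)) = 2.62 × 61.94 = 162.3 N.

162 N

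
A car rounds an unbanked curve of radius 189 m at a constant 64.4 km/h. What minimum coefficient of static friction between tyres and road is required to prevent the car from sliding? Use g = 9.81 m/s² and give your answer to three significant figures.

v = 64.4/3.6 = 17.89 m/s.
Friction provides the centripetal force: μ_s m g = m v²/r, so μ_s = v²/(g r) = (17.89)²/(9.81 × 189) = 320.0/1854 = 0.1726.

0.173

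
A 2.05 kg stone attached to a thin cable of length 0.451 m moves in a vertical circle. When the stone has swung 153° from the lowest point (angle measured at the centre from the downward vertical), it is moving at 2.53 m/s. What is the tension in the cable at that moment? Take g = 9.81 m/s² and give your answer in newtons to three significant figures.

Take the radial direction toward the centre of the circle as positive. The component of the weight along the string toward the centre is −mg cos φ (φ measured from the bottom), so Newton's second law along the string gives T − mg cos φ = m v²/r.
cos 153° = -0.8910, so T = m(v²/r + g cos φ) = 2.05 × ((2.53)²/0.451 + 9.81 × -0.8910) = 2.05 × (14.19 + (-8.741)) = 2.05 × 5.452 = 11.18 N.

11.2 N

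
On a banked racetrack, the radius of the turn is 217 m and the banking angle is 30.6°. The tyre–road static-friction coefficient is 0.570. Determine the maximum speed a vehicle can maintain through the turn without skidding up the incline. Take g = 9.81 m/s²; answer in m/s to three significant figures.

61.1 m/s

At the maximum speed, friction acts down the slope at its limiting value f = μN. Radially (horizontal, toward centre): N sinθ + μN cosθ = mv²/r. Vertically: N cosθ − μN sinθ = mg.
Dividing: v² = r g (sinθ + μcosθ)/(cosθ − μsinθ).
sinθ + μcosθ = 0.5090 + 0.570×0.8607 = 0.9997; cosθ − μsinθ = 0.8607 − 0.570×0.5090 = 0.5706.
v² = 217 × 9.81 × 0.9997/0.5706 = 3730 m²/s², so v = 61.07 m/s.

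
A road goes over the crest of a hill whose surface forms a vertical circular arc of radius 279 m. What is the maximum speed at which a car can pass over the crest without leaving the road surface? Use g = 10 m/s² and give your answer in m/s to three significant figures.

52.8 m/s

At the crest the centre of the circle is below the car, so the net downward (centripetal) force is mg − N = mv²/r.
The car leaves the road when N → 0, giving v_max = √(g r) = √(10.0 × 279) = 52.82 m/s.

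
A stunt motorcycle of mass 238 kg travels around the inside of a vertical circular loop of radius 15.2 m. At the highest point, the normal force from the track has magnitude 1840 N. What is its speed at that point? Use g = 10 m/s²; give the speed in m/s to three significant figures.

At the top, N + mg = mv²/r, so v = √(r(N/m + g)) = √(15.2 × (1840/238 + 10.0)) = √(15.2 × 17.73) = √269.5 = 16.42 m/s.

16.4 m/s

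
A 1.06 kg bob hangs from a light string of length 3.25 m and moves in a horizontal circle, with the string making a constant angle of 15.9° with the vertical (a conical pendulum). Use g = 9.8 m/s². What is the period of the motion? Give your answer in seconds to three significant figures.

r = L sinθ = 0.8904 m. From T sinθ = mω²r and T cosθ = mg: tanθ = ω²r/g, so ω² = g tanθ / r = g/(L cosθ).
ω = √(g/(L cosθ)) = √(9.8/(3.25 × 0.9617)) = √3.135 = 1.771 rad/s.
Period = 2π/ω = 3.548 s.

3.55 s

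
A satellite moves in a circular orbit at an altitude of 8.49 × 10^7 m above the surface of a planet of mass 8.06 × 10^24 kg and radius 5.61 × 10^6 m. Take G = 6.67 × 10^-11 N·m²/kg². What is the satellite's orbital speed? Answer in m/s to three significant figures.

2440 m/s

Orbital radius r = R + h = 5.61 × 10^6 + 8.49 × 10^7 = 9.051 × 10^7 m.
Gravity supplies the centripetal force: G M m / r² = m v² / r, so v = √(GM/r).
v = √(6.67 × 10^-11 × 8.06 × 10^24 / 9.051 × 10^7) = √(5.940 × 10^6) = 2437 m/s.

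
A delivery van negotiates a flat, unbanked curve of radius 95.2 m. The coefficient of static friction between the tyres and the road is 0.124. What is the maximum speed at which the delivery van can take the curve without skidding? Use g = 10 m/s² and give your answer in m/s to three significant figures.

10.9 m/s

Friction provides the centripetal force on a flat curve. At maximum speed it is at its limiting value: μ_s m g = m v²/r.
Mass cancels: v_max = √(μ_s g r) = √(0.124 × 10.0 × 95.2) = √118.0 = 10.86 m/s.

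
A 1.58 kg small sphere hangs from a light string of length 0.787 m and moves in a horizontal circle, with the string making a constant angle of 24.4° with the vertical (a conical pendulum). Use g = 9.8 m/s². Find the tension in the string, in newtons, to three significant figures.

Vertically the bob has no acceleration, so T cosθ = mg.
T = mg/cosθ = 1.58 × 9.8 / cos 24.4° = 15.48/0.9107 = 17.00 N.

17.0 N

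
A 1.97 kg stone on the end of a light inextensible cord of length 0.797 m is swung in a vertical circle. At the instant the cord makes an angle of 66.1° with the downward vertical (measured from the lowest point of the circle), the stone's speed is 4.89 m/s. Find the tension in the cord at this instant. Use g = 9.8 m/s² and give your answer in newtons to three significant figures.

66.9 N

Take the radial direction toward the centre of the circle as positive. The component of the weight along the string toward the centre is −mg cos φ (φ measured from the bottom), so Newton's second law along the string gives T − mg cos φ = m v²/r.
cos 66.1° = 0.4051, so T = m(v²/r + g cos φ) = 1.97 × ((4.89)²/0.797 + 9.8 × 0.4051) = 1.97 × (30.00 + (3.970)) = 1.97 × 33.97 = 66.93 N.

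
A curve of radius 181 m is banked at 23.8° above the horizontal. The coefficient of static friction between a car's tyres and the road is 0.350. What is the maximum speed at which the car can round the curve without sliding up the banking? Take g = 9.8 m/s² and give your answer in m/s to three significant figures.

40.7 m/s

At the maximum speed, friction acts down the slope at its limiting value f = μN. Radially (horizontal, toward centre): N sinθ + μN cosθ = mv²/r. Vertically: N cosθ − μN sinθ = mg.
Dividing: v² = r g (sinθ + μcosθ)/(cosθ − μsinθ).
sinθ + μcosθ = 0.4035 + 0.350×0.9150 = 0.7238; cosθ − μsinθ = 0.9150 − 0.350×0.4035 = 0.7737.
v² = 181 × 9.8 × 0.7238/0.7737 = 1659 m²/s², so v = 40.73 m/s.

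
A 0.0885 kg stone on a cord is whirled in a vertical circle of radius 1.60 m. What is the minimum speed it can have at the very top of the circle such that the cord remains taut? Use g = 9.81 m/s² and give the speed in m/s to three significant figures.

At the highest point the centre is directly below, so both the weight and T act inward: T + mg = mv²/r.
At minimum speed T → 0, so mg = mv_min²/r ⇒ v_min = √(g r) = √(9.81 × 1.60) = 3.962 m/s.

3.96 m/s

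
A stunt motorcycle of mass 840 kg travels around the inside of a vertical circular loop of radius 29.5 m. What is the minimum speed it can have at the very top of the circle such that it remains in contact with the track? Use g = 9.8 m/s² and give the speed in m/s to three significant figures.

At the top, both weight mg and N point toward the centre: N + mg = mv²/r.
At minimum speed N → 0, so mg = mv_min²/r ⇒ v_min = √(g r) = √(9.8 × 29.5) = 17.00 m/s.

17.0 m/s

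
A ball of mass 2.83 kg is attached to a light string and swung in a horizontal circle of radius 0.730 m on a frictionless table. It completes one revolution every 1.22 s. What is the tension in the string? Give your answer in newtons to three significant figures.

v = 2πr/T = 2π × 0.730/1.22 = 3.760 m/s.
The tension is the only horizontal force, so it supplies the full centripetal force: T = m v²/r = 2.83 × (3.760)²/0.730 = 2.83 × 14.13/0.730 = 54.80 N.

54.8 N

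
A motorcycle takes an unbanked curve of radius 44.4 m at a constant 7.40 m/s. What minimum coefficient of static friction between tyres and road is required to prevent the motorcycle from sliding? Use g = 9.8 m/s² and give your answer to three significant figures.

Friction provides the centripetal force: μ_s m g = m v²/r, so μ_s = v²/(g r) = (7.400)²/(9.8 × 44.4) = 54.76/435.1 = 0.1259.

0.126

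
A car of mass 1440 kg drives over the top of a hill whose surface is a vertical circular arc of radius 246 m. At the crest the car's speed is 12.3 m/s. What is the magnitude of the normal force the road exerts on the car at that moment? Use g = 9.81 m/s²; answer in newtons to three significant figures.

At the crest the centripetal acceleration points downward (toward the centre of the arc), so mg − N = mv²/r.
N = m(g − v²/r) = 1440 × (9.81 − (12.3)²/246) = 1440 × (9.81 − 0.6150) = 1440 × 9.195 = 13240 N.

13200 N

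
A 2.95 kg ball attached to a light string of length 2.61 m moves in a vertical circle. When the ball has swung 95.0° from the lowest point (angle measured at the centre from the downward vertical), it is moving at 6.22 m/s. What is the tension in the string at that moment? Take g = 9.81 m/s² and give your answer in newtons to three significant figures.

Take the radial direction toward the centre of the circle as positive. The component of the weight along the string toward the centre is −mg cos φ (φ measured from the bottom), so Newton's second law along the string gives T − mg cos φ = m v²/r.
cos 95.0° = -0.08716, so T = m(v²/r + g cos φ) = 2.95 × ((6.22)²/2.61 + 9.81 × -0.08716) = 2.95 × (14.82 + (-0.8550)) = 2.95 × 13.97 = 41.21 N.

41.2 N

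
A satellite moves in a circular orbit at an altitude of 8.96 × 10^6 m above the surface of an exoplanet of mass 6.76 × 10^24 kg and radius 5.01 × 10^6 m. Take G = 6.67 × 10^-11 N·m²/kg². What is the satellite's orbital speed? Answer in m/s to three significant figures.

5680 m/s

Orbital radius r = R + h = 5.01 × 10^6 + 8.96 × 10^6 = 1.397 × 10^7 m.
Gravity supplies the centripetal force: G M m / r² = m v² / r, so v = √(GM/r).
v = √(6.67 × 10^-11 × 6.76 × 10^24 / 1.397 × 10^7) = √(3.228 × 10^7) = 5681 m/s.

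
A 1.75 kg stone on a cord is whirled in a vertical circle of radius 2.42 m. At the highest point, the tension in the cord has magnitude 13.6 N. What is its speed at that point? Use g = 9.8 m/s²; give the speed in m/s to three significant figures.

6.52 m/s

At the top, T + mg = mv²/r, so v = √(r(T/m + g)) = √(2.42 × (13.6/1.75 + 9.8)) = √(2.42 × 17.57) = √42.52 = 6.521 m/s.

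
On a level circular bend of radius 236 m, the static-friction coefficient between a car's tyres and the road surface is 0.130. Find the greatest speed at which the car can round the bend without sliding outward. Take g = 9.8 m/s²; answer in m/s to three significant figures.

17.3 m/s

The only inward force on a level bend is static friction, so at the limit f_s = μ_s N = μ_s m g = m v²/r.
Mass cancels: v_max = √(μ_s g r) = √(0.130 × 9.8 × 236) = √300.7 = 17.34 m/s.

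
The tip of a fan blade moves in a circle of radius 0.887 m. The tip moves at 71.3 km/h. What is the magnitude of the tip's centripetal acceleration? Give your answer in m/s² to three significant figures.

v = 71.3 km/h = 71.3/3.6 = 19.81 m/s.
a_c = v²/r = (19.81)²/0.887 = 392.3/0.887 = 442.2 m/s².

442 m/s²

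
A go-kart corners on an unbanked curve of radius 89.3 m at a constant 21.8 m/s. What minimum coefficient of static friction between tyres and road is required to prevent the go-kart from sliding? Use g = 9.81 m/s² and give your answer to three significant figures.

0.542

Friction provides the centripetal force: μ_s m g = m v²/r, so μ_s = v²/(g r) = (21.80)²/(9.81 × 89.3) = 475.2/876.0 = 0.5425.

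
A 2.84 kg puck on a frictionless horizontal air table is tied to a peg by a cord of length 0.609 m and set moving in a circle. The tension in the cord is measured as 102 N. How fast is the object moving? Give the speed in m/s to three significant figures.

4.68 m/s

T = m v²/r ⇒ v = √(T r / m) = √(102 × 0.609 / 2.84) = √21.87 = 4.677 m/s.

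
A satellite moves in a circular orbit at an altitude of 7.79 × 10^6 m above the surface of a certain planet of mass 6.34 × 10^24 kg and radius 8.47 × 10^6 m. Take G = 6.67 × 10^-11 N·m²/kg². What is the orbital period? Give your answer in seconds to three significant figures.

20000 s

r = R + h = 8.47 × 10^6 + 7.79 × 10^6 = 1.626 × 10^7 m. Gravity provides the centripetal force: G M m / r² = m v² / r ⇒ v = √(GM/r) = 5100 m/s.
T = 2πr/v = 2π × 1.626 × 10^7 / 5100 = 20030 s.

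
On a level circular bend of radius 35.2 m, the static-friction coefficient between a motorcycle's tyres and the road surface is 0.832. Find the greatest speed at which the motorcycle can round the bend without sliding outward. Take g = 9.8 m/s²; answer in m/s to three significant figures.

On a flat curve, static friction is the only horizontal force, so it must supply the full centripetal force: μ_s m g = m v²/r.
Mass cancels: v_max = √(μ_s g r) = √(0.832 × 9.8 × 35.2) = √287.0 = 16.94 m/s.

16.9 m/s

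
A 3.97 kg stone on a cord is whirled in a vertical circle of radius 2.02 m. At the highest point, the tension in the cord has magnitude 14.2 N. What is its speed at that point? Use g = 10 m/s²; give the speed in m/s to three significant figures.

5.24 m/s

At the top, T + mg = mv²/r, so v = √(r(T/m + g)) = √(2.02 × (14.2/3.97 + 10.0)) = √(2.02 × 13.58) = √27.43 = 5.237 m/s.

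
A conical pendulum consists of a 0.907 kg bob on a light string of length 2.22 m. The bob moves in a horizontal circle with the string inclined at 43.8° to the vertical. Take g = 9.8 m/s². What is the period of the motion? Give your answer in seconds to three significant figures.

2.54 s

r = L sinθ = 1.537 m. From T sinθ = mω²r and T cosθ = mg: tanθ = ω²r/g, so ω² = g tanθ / r = g/(L cosθ).
ω = √(g/(L cosθ)) = √(9.8/(2.22 × 0.7218)) = √6.116 = 2.473 rad/s.
Period = 2π/ω = 2.541 s.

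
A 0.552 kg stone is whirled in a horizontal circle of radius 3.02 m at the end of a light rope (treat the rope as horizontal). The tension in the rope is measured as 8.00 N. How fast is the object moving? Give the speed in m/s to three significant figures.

6.62 m/s

T = m v²/r ⇒ v = √(T r / m) = √(8.00 × 3.02 / 0.552) = √43.77 = 6.616 m/s.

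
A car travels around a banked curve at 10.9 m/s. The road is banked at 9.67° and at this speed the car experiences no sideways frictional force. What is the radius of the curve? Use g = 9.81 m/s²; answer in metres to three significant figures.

71.1 m

Frictionless banking: tanθ = v²/(rg), so r = v²/(g tanθ).
r = (10.9)²/(9.81 × tan 9.67°) = 118.8/(9.81 × 0.1704) = 118.8/1.672 = 71.08 m.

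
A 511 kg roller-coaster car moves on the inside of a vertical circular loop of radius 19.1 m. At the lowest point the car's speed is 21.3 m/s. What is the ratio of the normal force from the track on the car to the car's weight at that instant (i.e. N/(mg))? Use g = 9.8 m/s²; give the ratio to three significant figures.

3.42

At the bottom, N − mg = mv²/r, so N = m(v²/r + g) and N/(mg) = v²/(rg) + 1 = (21.3)²/(19.1 × 9.8) + 1 = 2.424 + 1 = 3.424.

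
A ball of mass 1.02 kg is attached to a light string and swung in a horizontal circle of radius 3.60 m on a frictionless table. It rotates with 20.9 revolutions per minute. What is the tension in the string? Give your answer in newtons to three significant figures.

17.6 N

ω = 20.9 rev/min × 2π/60 = 2.189 rad/s, so v = ωr = 2.189 × 3.60 = 7.879 m/s.
The tension is the only horizontal force, so it supplies the full centripetal force: T = m v²/r = 1.02 × (7.879)²/3.60 = 1.02 × 62.08/3.60 = 17.59 N.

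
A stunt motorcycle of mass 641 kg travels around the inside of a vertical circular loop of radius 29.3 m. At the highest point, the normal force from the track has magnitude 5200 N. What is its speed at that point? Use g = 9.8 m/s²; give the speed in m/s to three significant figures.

At the top, N + mg = mv²/r, so v = √(r(N/m + g)) = √(29.3 × (5200/641 + 9.8)) = √(29.3 × 17.91) = √524.8 = 22.91 m/s.

22.9 m/s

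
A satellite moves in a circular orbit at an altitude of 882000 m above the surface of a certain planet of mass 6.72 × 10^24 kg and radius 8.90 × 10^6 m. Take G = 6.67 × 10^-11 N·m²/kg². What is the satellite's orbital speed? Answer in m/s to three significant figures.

Orbital radius r = R + h = 8.90 × 10^6 + 882000 = 9.782 × 10^6 m.
Gravity supplies the centripetal force: G M m / r² = m v² / r, so v = √(GM/r).
v = √(6.67 × 10^-11 × 6.72 × 10^24 / 9.782 × 10^6) = √(4.582 × 10^7) = 6769 m/s.

6770 m/s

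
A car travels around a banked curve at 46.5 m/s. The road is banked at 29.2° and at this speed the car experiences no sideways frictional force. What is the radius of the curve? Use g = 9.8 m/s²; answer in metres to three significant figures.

Frictionless banking: tanθ = v²/(rg), so r = v²/(g tanθ).
r = (46.5)²/(9.8 × tan 29.2°) = 2162/(9.8 × 0.5589) = 2162/5.477 = 394.8 m.

395 m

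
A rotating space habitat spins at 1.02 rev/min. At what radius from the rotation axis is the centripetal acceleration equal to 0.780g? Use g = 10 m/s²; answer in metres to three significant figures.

684 m

ω = 1.02 rev/min × 2π/60 = 0.1068 rad/s.
a_c = ω²r = 0.780g ⇒ r = 0.780 × 10.0 / (0.1068)² = 7.800/0.01141 = 683.7 m.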